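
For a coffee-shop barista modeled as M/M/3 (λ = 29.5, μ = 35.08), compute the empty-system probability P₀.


a = λ/μ = 29.5/35.08 = 0.8409; ρ = a/c = 0.2803
Σ_{k=0}^{2} a^k/k! (terms k=0..2) = 1.00000 + 0.84094 + 0.35359 = 2.19452
Tail: a^3/(3!(1−ρ)) = 0.59469/(6·0.7197) = 0.13772
P₀ = 1/(2.19452 + 0.13772) = 1/2.33224 = 0.428772

Final: 0.428772


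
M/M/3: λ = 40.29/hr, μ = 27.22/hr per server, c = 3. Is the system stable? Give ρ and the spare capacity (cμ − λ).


Total capacity cμ = 3·27.22 = 81.66/hr
ρ = λ/(cμ) = 40.29/81.66 = 0.4934
Stable ⇔ ρ < 1: YES
Spare capacity = cμ − λ = 81.66 − 40.29 = 41.37/hr

Final: ρ = 0.4934; stable; margin = 41.37/hr


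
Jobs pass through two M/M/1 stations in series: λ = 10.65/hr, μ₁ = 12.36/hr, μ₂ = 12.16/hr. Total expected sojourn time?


Each node sees arrival rate λ = 10.65/hr (tandem ⇒ throughput preserved).
W₁ = 1/(μ₁−λ) = 1/(12.36−10.65) = 0.58480 hr
W₂ = 1/(μ₂−λ) = 1/(12.16−10.65) = 0.66225 hr
W_total = W₁ + W₂ = 0.58480 + 0.66225 = 1.24705 hr

Final: 1.24705 hr


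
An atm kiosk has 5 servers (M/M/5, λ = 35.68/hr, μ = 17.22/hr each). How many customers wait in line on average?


a = λ/μ = 2.0720; ρ = a/5 = 0.4144
P₀ = 0.124802
Lq = P₀·a^c·ρ / (c!·(1−ρ)²) = 0.124802·38.19078·0.4144/(120·0.34293)
= 0.04800

Final: 0.04800


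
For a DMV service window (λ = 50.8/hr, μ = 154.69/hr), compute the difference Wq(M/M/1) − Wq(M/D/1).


ρ = 50.8/154.69 = 0.3284
Wq(M/M/1) = ρ/(μ−λ) = 0.3284/103.89 = 0.003161 hr
Wq(M/D/1) = ρ/(2(μ−λ)) = 0.001581 hr
Savings = 0.003161 − 0.001581 = 0.001581 hr

Final: 0.001581 hr


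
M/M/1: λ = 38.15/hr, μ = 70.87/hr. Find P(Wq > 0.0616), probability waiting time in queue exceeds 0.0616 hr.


ρ = 38.15/70.87 = 0.5383
P(Wq > t) = ρ·e^{−(μ−λ)t} = 0.5383·e^{−2.0156}
= 0.5383·0.133247 = 0.071728

Final: 0.071728


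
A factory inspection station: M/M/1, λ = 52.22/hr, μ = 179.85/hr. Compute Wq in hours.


ρ = 52.22/179.85 = 0.2904
Wq = ρ/(μ−λ) = 0.2904/(179.85 − 52.22) = 0.2904/127.63 = 0.002275 hr

Final: 0.002275 hr


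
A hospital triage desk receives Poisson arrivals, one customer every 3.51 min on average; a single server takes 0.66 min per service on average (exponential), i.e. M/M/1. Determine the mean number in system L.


λ = 60/3.51 = 17.0940 /hr
μ = 60/0.66 = 90.9091 /hr
ρ = λ/μ = 17.0940/90.9091 = 0.1880
L = ρ/(1−ρ) = 0.1880/0.8120 = 0.2316

Final: 0.2316


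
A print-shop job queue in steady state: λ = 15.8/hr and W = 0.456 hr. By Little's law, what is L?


L = λW = 15.8·0.456 = 7.2048

Final: 7.2048


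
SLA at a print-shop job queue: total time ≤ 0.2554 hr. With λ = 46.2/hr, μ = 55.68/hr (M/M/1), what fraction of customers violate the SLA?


W ~ Exponential(μ−λ) for M/M/1.
μ − λ = 55.68 − 46.2 = 9.4800
P(W > t) = e^{−(μ−λ)t} = e^{−2.4212} = 0.088816

Final: 0.088816


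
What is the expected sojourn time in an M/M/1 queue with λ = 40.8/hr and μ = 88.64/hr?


W = 1/(μ−λ) = 1/(88.64 − 40.8) = 1/47.84 = 0.02090 hr

Final: 0.02090 hr


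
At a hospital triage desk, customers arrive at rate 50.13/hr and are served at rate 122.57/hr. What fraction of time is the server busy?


ρ = λ/μ = 50.13/122.57 = 0.4090

Final: 0.4090


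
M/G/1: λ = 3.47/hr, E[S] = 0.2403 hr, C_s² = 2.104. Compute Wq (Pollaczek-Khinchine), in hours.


ρ = λ·E[S] = 3.47·0.2403 = 0.8338
E[S²] = E[S]²(1+C_s²) = 0.2403²·(1+2.104) = 0.179238
Wq = λ·E[S²]/(2(1−ρ)) = 3.47·0.179238/(2·0.1662) = 1.87156 hr

Final: 1.87156 hr


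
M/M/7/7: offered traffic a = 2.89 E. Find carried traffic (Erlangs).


B(7,2.89) = 0.018749 (Erlang-B)
Carried load = a(1 − B) = 2.89·(1 − 0.018749) = 2.89·0.981251 = 2.8358 E

Final: 2.8358 Erlangs


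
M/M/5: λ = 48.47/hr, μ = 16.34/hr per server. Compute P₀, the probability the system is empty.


a = λ/μ = 48.47/16.34 = 2.9663; ρ = a/c = 0.5933
Σ_{k=0}^{4} a^k/k! (terms k=0..4) = 1.00000 + 2.96634 + 4.39959 + 4.35022 + 3.22606 = 15.94221
Tail: a^5/(5!(1−ρ)) = 229.67030/(120·0.4067) = 4.70560
P₀ = 1/(15.94221 + 4.70560) = 1/20.64782 = 0.048431

Final: 0.048431


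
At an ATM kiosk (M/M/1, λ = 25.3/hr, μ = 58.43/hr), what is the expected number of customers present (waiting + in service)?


ρ = λ/μ = 25.3/58.43 = 0.4330
L = ρ/(1−ρ) = 0.4330/(1 − 0.4330) = 0.4330/0.5670 = 0.7637

Final: 0.7637


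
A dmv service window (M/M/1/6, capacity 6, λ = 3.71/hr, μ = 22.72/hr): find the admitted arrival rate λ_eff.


ρ = 0.1633; P_K = (1−ρ)ρ^6/(1−ρ^7) = 0.00001586
λ_eff = λ(1 − P_K) = 3.71·(1 − 0.00001586) = 3.71·0.999984 = 3.7099 /hr

Final: 3.7099 /hr


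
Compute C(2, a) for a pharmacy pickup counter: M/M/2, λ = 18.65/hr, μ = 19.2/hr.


a = λ/μ = 0.9714; ρ = a/2 = 0.4857
P₀ = 0.346188 (from M/M/c formula)
C(c,a) = [a^c/(c!(1−ρ))]·P₀ = [0.94353/(2·0.5143)]·0.346188
= 0.91725·0.346188 = 0.317542

Final: 0.317542


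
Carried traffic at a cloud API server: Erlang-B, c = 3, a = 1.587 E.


B(3,1.587) = 0.147628 (Erlang-B)
Carried load = a(1 − B) = 1.587·(1 − 0.147628) = 1.587·0.852372 = 1.3527 E

Final: 1.3527 Erlangs


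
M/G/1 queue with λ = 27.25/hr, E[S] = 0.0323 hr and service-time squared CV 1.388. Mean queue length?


ρ = λ·E[S] = 27.25·0.0323 = 0.8802
Lq = ρ²(1+C_s²)/(2(1−ρ)) = 0.7747·(1+1.388)/(2·0.1198)
= 0.7747·2.3880/0.2396 = 7.71960

Final: 7.71960


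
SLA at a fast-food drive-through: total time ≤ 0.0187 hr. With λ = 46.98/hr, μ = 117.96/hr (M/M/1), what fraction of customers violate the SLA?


W ~ Exponential(μ−λ) for M/M/1.
μ − λ = 117.96 − 46.98 = 70.9800
P(W > t) = e^{−(μ−λ)t} = e^{−1.3273} = 0.265185

Final: 0.265185


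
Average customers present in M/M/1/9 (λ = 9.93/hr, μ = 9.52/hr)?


ρ = 9.93/9.52 = 1.0431
L = ρ[1 − (K+1)ρ^K + Kρ^(K+1)] / [(1−ρ)(1−ρ^(K+1))]
Numerator: 1.0431·(1 − 10·1.461540 + 9·1.524484) = 0.109481
Denominator: (-0.04307)·(-0.524484) = 0.022588
L = 0.109481/0.022588 = 4.8468

Final: 4.8468


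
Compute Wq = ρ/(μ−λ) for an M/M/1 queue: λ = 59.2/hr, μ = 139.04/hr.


ρ = 59.2/139.04 = 0.4258
Wq = ρ/(μ−λ) = 0.4258/(139.04 − 59.2) = 0.4258/79.84 = 0.005333 hr

Final: 0.005333 hr


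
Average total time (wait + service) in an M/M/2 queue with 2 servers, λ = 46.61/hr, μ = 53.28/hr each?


a = 0.8748; ρ = 0.4374; P₀ = 0.391395
Lq = P₀·a^c·ρ/(c!(1−ρ)²) = 0.20697
Wq = Lq/λ = 0.20697/46.61 = 0.004440 hr
W = Wq + 1/μ = 0.004440 + 0.01877 = 0.02321 hr

Final: 0.02321 hr


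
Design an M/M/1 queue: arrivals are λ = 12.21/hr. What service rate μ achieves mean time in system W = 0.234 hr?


W = 1/(μ−λ) ⇒ μ − λ = 1/W = 1/0.234 = 4.2735
μ = λ + 1/W = 12.21 + 4.2735 = 16.4835 per hr

Final: 16.4835 /hr


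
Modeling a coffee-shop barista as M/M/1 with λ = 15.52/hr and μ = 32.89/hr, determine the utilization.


ρ = λ/μ = 15.52/32.89 = 0.4719

Final: 0.4719


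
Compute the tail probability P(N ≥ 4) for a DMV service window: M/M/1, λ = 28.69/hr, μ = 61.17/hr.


ρ = 28.69/61.17 = 0.4690
P(N ≥ n) = ρ^n = 0.4690^4 = 0.048391

Final: 0.048391


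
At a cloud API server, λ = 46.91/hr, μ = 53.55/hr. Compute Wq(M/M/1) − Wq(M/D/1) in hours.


ρ = 46.91/53.55 = 0.8760
Wq(M/M/1) = ρ/(μ−λ) = 0.8760/6.64 = 0.13193 hr
Wq(M/D/1) = ρ/(2(μ−λ)) = 0.06596 hr
Savings = 0.13193 − 0.06596 = 0.06596 hr

Final: 0.06596 hr


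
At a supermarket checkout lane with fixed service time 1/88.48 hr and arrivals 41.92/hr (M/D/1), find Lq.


ρ = 41.92/88.48 = 0.4738
M/D/1: Lq = ρ²/(2(1−ρ)) = 0.2245/(2·0.5262) = 0.21328

Final: 0.21328


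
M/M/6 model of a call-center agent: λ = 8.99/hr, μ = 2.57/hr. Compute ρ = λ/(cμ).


ρ = λ/(cμ) = 8.99/(6·2.57) = 8.99/15.42 = 0.5830

Final: 0.5830


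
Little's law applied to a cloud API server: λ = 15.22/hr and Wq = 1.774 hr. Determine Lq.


Lq = λWq = 15.22·1.774 = 27.0003

Final: 27.0003


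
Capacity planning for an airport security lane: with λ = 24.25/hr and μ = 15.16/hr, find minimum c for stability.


Stability requires cμ > λ ⇔ c > λ/μ.
λ/μ = 24.25/15.16 = 1.5996
Minimum integer c = ⌊1.5996⌋ + 1 = 2
Check: 2·15.16 = 30.32 > 24.25, while 1·15.16 = 15.16 ≤ 24.25

Final: 2 servers


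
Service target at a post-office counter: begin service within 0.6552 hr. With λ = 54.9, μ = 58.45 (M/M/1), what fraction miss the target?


ρ = 54.9/58.45 = 0.9393
P(Wq > t) = ρ·e^{−(μ−λ)t} = 0.9393·e^{−2.3260}
= 0.9393·0.097690 = 0.091756

Final: 0.091756


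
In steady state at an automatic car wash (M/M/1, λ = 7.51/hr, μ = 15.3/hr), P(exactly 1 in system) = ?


ρ = 7.51/15.3 = 0.4908
P_n = (1−ρ)·ρ^n = (1 − 0.4908)·0.4908^1 = 0.5092·0.490850 = 0.249916

Final: 0.249916


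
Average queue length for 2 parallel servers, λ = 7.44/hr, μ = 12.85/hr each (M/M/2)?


a = λ/μ = 0.5790; ρ = a/2 = 0.2895
P₀ = 0.550996
Lq = P₀·a^c·ρ / (c!·(1−ρ)²) = 0.550996·0.33523·0.2895/(2·0.50482)
= 0.05296

Final: 0.05296


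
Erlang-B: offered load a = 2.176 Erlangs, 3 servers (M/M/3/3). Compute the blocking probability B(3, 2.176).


B(c,a) = (a^c/c!) / Σ_{k=0}^{c} a^k/k!
a^3/3! = 1.717218
Σ terms (k=0..3): 1.00000 + 2.17600 + 2.36749 + 1.71722 = 7.260706
B = 1.717218/7.260706 = 0.236508

Final: 0.236508


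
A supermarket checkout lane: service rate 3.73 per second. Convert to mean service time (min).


Mean service time = 1/μ = 1/3.73 second = 0.26810 second
In minutes: 0.26810 × 0.0166667 = 0.004468 min

Final: 0.004468 min


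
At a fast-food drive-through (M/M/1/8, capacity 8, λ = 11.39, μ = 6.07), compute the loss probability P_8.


ρ = λ/μ = 11.39/6.07 = 1.8764
P_K = (1−ρ)ρ^K/(1−ρ^(K+1)) = (-0.8764·153.702264)/(1 − 288.413309)
= -134.711045/-287.413309 = 0.468701

Final: 0.468701


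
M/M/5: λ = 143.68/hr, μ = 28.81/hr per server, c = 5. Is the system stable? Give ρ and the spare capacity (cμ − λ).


Total capacity cμ = 5·28.81 = 144.05/hr
ρ = λ/(cμ) = 143.68/144.05 = 0.9974
Stable ⇔ ρ < 1: YES
Spare capacity = cμ − λ = 144.05 − 143.68 = 0.37/hr

Final: ρ = 0.9974; stable; margin = 0.37/hr


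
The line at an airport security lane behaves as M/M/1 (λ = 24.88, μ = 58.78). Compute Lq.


ρ = 24.88/58.78 = 0.4233
Lq = ρ²/(1−ρ) = 0.1792/0.5767 = 0.3107

Final: 0.3107


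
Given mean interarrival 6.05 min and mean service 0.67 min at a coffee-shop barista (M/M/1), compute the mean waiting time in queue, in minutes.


λ = 60/6.05 = 9.9174 /hr
μ = 60/0.67 = 89.5522 /hr
ρ = λ/μ = 9.9174/89.5522 = 0.1107
Wq = ρ/(μ−λ) = 0.1107/(89.5522−9.9174) = 0.001391 hr
In minutes: 0.001391·60 = 0.08344 min

Final: 0.08344 min


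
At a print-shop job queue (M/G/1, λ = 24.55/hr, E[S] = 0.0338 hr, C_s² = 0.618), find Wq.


ρ = λ·E[S] = 24.55·0.0338 = 0.8298
E[S²] = E[S]²(1+C_s²) = 0.0338²·(1+0.618) = 0.001848
Wq = λ·E[S²]/(2(1−ρ)) = 24.55·0.001848/(2·0.1702) = 0.13331 hr

Final: 0.13331 hr


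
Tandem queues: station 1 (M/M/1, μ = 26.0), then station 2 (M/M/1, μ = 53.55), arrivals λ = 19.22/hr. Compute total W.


Each node sees arrival rate λ = 19.22/hr (tandem ⇒ throughput preserved).
W₁ = 1/(μ₁−λ) = 1/(26.0−19.22) = 0.14749 hr
W₂ = 1/(μ₂−λ) = 1/(53.55−19.22) = 0.02913 hr
W_total = W₁ + W₂ = 0.14749 + 0.02913 = 0.17662 hr

Final: 0.17662 hr


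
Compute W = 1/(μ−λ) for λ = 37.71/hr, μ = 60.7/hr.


W = 1/(μ−λ) = 1/(60.7 − 37.71) = 1/22.99 = 0.04350 hr

Final: 0.04350 hr


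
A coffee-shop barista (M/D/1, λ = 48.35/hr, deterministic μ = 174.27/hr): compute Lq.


ρ = 48.35/174.27 = 0.2774
M/D/1: Lq = ρ²/(2(1−ρ)) = 0.07697/(2·0.7226) = 0.05327

Final: 0.05327


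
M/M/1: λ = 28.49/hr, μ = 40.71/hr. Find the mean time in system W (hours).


W = 1/(μ−λ) = 1/(40.71 − 28.49) = 1/12.22 = 0.08183 hr

Final: 0.08183 hr


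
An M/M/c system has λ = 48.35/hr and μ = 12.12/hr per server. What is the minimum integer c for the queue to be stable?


Stability requires cμ > λ ⇔ c > λ/μ.
λ/μ = 48.35/12.12 = 3.9893
Minimum integer c = ⌊3.9893⌋ + 1 = 4
Check: 4·12.12 = 48.48 > 48.35, while 3·12.12 = 36.36 ≤ 48.35

Final: 4 servers


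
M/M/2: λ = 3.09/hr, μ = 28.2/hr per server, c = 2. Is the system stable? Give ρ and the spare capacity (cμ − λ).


Total capacity cμ = 2·28.2 = 56.40/hr
ρ = λ/(cμ) = 3.09/56.40 = 0.05479
Stable ⇔ ρ < 1: YES
Spare capacity = cμ − λ = 56.40 − 3.09 = 53.31/hr

Final: ρ = 0.05479; stable; margin = 53.31/hr


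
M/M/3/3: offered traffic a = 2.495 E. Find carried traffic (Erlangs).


B(3,2.495) = 0.281486 (Erlang-B)
Carried load = a(1 − B) = 2.495·(1 − 0.281486) = 2.495·0.718514 = 1.7927 E

Final: 1.7927 Erlangs


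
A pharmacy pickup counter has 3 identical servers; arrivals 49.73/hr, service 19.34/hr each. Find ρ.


ρ = λ/(cμ) = 49.73/(3·19.34) = 49.73/58.02 = 0.8571

Final: 0.8571


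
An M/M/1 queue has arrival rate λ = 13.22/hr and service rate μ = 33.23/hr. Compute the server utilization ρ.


ρ = λ/μ = 13.22/33.23 = 0.3978

Final: 0.3978


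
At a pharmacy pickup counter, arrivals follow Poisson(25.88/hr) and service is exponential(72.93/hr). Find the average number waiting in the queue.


ρ = 25.88/72.93 = 0.3549
Lq = ρ²/(1−ρ) = 0.1259/0.6451 = 0.1952

Final: 0.1952


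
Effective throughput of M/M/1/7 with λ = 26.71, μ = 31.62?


ρ = 0.8447; P_K = (1−ρ)ρ^7/(1−ρ^8) = 0.064332
λ_eff = λ(1 − P_K) = 26.71·(1 − 0.064332) = 26.71·0.935668 = 24.9917 /hr

Final: 24.9917 /hr


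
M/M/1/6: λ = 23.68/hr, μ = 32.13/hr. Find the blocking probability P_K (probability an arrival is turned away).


ρ = λ/μ = 23.68/32.13 = 0.7370
P_K = (1−ρ)ρ^K/(1−ρ^(K+1)) = (0.2630·0.160260)/(1 − 0.118113)
= 0.042147/0.881887 = 0.047792

Final: 0.047792


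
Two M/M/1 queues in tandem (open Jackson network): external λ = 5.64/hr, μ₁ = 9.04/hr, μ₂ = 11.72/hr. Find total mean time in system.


Each node sees arrival rate λ = 5.64/hr (tandem ⇒ throughput preserved).
W₁ = 1/(μ₁−λ) = 1/(9.04−5.64) = 0.29412 hr
W₂ = 1/(μ₂−λ) = 1/(11.72−5.64) = 0.16447 hr
W_total = W₁ + W₂ = 0.29412 + 0.16447 = 0.45859 hr

Final: 0.45859 hr


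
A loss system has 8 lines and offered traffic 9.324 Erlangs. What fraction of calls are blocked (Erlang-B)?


B(c,a) = (a^c/c!) / Σ_{k=0}^{c} a^k/k!
a^8/8! = 1416.764269
Σ terms (k=0..8): 1.00000 + 9.32400 + 43.46849 + 135.10006 + 314.91824 + 587.25954 + 912.60132 + 1215.58496 + 1416.76427 = 4636.020874
B = 1416.764269/4636.020874 = 0.305599

Final: 0.305599


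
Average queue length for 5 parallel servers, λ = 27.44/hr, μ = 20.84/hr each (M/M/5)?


a = λ/μ = 1.3167; ρ = a/5 = 0.2633
P₀ = 0.267808
Lq = P₀·a^c·ρ / (c!·(1−ρ)²) = 0.267808·3.95760·0.2633/(120·0.54267)
= 0.004286

Final: 0.004286


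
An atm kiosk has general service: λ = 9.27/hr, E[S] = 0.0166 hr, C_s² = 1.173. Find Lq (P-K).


ρ = λ·E[S] = 9.27·0.0166 = 0.1539
Lq = ρ²(1+C_s²)/(2(1−ρ)) = 0.02368·(1+1.173)/(2·0.8461)
= 0.02368·2.1730/1.6922 = 0.03041

Final: 0.03041


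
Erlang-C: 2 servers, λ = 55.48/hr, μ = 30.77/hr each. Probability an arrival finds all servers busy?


a = λ/μ = 1.8031; ρ = a/2 = 0.9015
P₀ = 0.051786 (from M/M/c formula)
C(c,a) = [a^c/(c!(1−ρ))]·P₀ = [3.25101/(2·0.09847)]·0.051786
= 16.50718·0.051786 = 0.854841

Final: 0.854841


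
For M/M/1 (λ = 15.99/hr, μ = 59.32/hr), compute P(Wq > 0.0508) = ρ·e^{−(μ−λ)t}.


ρ = 15.99/59.32 = 0.2696
P(Wq > t) = ρ·e^{−(μ−λ)t} = 0.2696·e^{−2.2012}
= 0.2696·0.110674 = 0.029833

Final: 0.029833


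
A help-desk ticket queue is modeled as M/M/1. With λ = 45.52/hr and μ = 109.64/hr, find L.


ρ = λ/μ = 45.52/109.64 = 0.4152
L = ρ/(1−ρ) = 0.4152/(1 − 0.4152) = 0.4152/0.5848 = 0.7099

Final: 0.7099


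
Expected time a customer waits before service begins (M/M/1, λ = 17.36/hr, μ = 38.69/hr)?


ρ = 17.36/38.69 = 0.4487
Wq = ρ/(μ−λ) = 0.4487/(38.69 − 17.36) = 0.4487/21.33 = 0.02104 hr

Final: 0.02104 hr


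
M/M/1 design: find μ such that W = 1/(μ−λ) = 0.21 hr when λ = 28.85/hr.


W = 1/(μ−λ) ⇒ μ − λ = 1/W = 1/0.21 = 4.7619
μ = λ + 1/W = 28.85 + 4.7619 = 33.6119 per hr

Final: 33.6119 /hr


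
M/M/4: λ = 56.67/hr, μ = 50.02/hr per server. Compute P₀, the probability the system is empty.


a = λ/μ = 56.67/50.02 = 1.1329; ρ = a/c = 0.2832
Σ_{k=0}^{3} a^k/k! (terms k=0..3) = 1.00000 + 1.13295 + 0.64178 + 0.24237 = 3.01710
Tail: a^4/(4!(1−ρ)) = 1.64755/(24·0.7168) = 0.09577
P₀ = 1/(3.01710 + 0.09577) = 1/3.11287 = 0.321246

Final: 0.321246


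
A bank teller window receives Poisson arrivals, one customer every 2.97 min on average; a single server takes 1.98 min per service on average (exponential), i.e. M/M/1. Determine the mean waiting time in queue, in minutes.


λ = 60/2.97 = 20.2020 /hr
μ = 60/1.98 = 30.3030 /hr
ρ = λ/μ = 20.2020/30.3030 = 0.6667
Wq = ρ/(μ−λ) = 0.6667/(30.3030−20.2020) = 0.06600 hr
In minutes: 0.06600·60 = 3.960 min

Final: 3.960 min


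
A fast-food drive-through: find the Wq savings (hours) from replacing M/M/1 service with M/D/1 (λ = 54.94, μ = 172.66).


ρ = 54.94/172.66 = 0.3182
Wq(M/M/1) = ρ/(μ−λ) = 0.3182/117.72 = 0.002703 hr
Wq(M/D/1) = ρ/(2(μ−λ)) = 0.001352 hr
Savings = 0.002703 − 0.001352 = 0.001352 hr

Final: 0.001352 hr


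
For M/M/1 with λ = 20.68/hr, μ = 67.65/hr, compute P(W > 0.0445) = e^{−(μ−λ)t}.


W ~ Exponential(μ−λ) for M/M/1.
μ − λ = 67.65 − 20.68 = 46.9700
P(W > t) = e^{−(μ−λ)t} = e^{−2.0902} = 0.123667

Final: 0.123667


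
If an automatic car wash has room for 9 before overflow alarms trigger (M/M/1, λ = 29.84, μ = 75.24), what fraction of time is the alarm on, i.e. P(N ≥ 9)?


ρ = 29.84/75.24 = 0.3966
P(N ≥ n) = ρ^n = 0.3966^9 = 0.0002427

Final: 0.0002427


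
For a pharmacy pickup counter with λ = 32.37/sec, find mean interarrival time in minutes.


Mean interarrival time = 1/λ = 1/32.37 second = 0.03089 second
In minutes: 0.03089 × 0.0166667 = 0.0005149 min

Final: 0.0005149 min


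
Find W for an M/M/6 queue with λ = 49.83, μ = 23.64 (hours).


a = 2.1079; ρ = 0.3513; P₀ = 0.121250
Lq = P₀·a^c·ρ/(c!(1−ρ)²) = 0.01233
Wq = Lq/λ = 0.01233/49.83 = 0.0002475 hr
W = Wq + 1/μ = 0.0002475 + 0.04230 = 0.04255 hr

Final: 0.04255 hr


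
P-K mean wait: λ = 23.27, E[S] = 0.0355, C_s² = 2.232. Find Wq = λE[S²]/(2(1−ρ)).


ρ = λ·E[S] = 23.27·0.0355 = 0.8261
E[S²] = E[S]²(1+C_s²) = 0.0355²·(1+2.232) = 0.004073
Wq = λ·E[S²]/(2(1−ρ)) = 23.27·0.004073/(2·0.1739) = 0.27249 hr

Final: 0.27249 hr


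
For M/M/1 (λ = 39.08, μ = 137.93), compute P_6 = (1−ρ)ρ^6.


ρ = 39.08/137.93 = 0.2833
P_n = (1−ρ)·ρ^n = (1 − 0.2833)·0.2833^6 = 0.7167·0.0005173 = 0.0003708

Final: 0.0003708


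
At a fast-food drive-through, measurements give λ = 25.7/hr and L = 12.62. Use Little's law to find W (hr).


W = L/λ = 12.62/25.7 = 0.4911 hr

Final: 0.4911 hr


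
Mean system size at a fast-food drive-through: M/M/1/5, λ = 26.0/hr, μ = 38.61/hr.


ρ = 26.0/38.61 = 0.6734
L = ρ[1 − (K+1)ρ^K + Kρ^(K+1)] / [(1−ρ)(1−ρ^(K+1))]
Numerator: 0.6734·(1 − 6·0.138474 + 5·0.093248) = 0.427878
Denominator: (0.3266)·(0.906752) = 0.296144
L = 0.427878/0.296144 = 1.4448

Final: 1.4448


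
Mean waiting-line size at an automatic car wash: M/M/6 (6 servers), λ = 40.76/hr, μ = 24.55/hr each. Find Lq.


a = λ/μ = 1.6603; ρ = a/6 = 0.2767
P₀ = 0.189995
Lq = P₀·a^c·ρ / (c!·(1−ρ)²) = 0.189995·20.94576·0.2767/(720·0.52314)
= 0.002924

Final: 0.002924


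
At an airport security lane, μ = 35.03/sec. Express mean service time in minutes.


Mean service time = 1/μ = 1/35.03 second = 0.02855 second
In minutes: 0.02855 × 0.0166667 = 0.0004758 min

Final: 0.0004758 min


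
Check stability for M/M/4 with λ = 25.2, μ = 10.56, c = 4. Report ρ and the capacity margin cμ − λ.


Total capacity cμ = 4·10.56 = 42.24/hr
ρ = λ/(cμ) = 25.2/42.24 = 0.5966
Stable ⇔ ρ < 1: YES
Spare capacity = cμ − λ = 42.24 − 25.2 = 17.04/hr

Final: ρ = 0.5966; stable; margin = 17.04/hr


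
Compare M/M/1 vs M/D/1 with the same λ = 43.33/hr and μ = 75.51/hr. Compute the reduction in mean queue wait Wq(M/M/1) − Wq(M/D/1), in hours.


ρ = 43.33/75.51 = 0.5738
Wq(M/M/1) = ρ/(μ−λ) = 0.5738/32.18 = 0.01783 hr
Wq(M/D/1) = ρ/(2(μ−λ)) = 0.008916 hr
Savings = 0.01783 − 0.008916 = 0.008916 hr

Final: 0.008916 hr


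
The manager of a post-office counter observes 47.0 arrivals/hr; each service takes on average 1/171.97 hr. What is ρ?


ρ = λ/μ = 47.0/171.97 = 0.2733

Final: 0.2733


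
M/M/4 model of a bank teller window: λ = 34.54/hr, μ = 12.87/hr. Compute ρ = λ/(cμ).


ρ = λ/(cμ) = 34.54/(4·12.87) = 34.54/51.48 = 0.6709

Final: 0.6709


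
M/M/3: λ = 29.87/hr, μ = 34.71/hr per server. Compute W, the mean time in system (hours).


a = 0.8606; ρ = 0.2869; P₀ = 0.420207
Lq = P₀·a^c·ρ/(c!(1−ρ)²) = 0.02517
Wq = Lq/λ = 0.02517/29.87 = 0.0008428 hr
W = Wq + 1/μ = 0.0008428 + 0.02881 = 0.02965 hr

Final: 0.02965 hr


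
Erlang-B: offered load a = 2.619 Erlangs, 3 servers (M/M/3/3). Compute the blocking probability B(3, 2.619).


B(c,a) = (a^c/c!) / Σ_{k=0}^{c} a^k/k!
a^3/3! = 2.994024
Σ terms (k=0..3): 1.00000 + 2.61900 + 3.42958 + 2.99402 = 10.042604
B = 2.994024/10.042604 = 0.298132

Final: 0.298132


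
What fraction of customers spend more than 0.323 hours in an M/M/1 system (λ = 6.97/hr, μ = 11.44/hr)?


W ~ Exponential(μ−λ) for M/M/1.
μ − λ = 11.44 − 6.97 = 4.4700
P(W > t) = e^{−(μ−λ)t} = e^{−1.4438} = 0.236027

Final: 0.236027


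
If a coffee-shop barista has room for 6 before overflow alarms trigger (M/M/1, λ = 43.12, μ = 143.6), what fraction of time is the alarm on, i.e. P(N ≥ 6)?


ρ = 43.12/143.6 = 0.3003
P(N ≥ n) = ρ^n = 0.3003^6 = 0.0007331

Final: 0.0007331


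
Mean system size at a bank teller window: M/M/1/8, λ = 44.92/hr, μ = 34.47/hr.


ρ = 44.92/34.47 = 1.3032
L = ρ[1 − (K+1)ρ^K + Kρ^(K+1)] / [(1−ρ)(1−ρ^(K+1))]
Numerator: 1.3032·(1 − 9·8.317402 + 8·10.838924) = 16.751852
Denominator: (-0.3032)·(-9.838924) = 2.982790
L = 16.751852/2.982790 = 5.6162

Final: 5.6162


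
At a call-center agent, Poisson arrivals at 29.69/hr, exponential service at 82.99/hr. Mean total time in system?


W = 1/(μ−λ) = 1/(82.99 − 29.69) = 1/53.30 = 0.01876 hr

Final: 0.01876 hr


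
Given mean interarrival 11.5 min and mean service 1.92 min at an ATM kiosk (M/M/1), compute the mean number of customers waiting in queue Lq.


λ = 60/11.5 = 5.2174 /hr
μ = 60/1.92 = 31.2500 /hr
ρ = λ/μ = 5.2174/31.2500 = 0.1670
Lq = ρ²/(1−ρ) = 0.02787/0.8330 = 0.03346

Final: 0.03346


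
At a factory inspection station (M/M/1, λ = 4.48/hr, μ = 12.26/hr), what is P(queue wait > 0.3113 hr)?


ρ = 4.48/12.26 = 0.3654
P(Wq > t) = ρ·e^{−(μ−λ)t} = 0.3654·e^{−2.4219}
= 0.3654·0.088752 = 0.032431

Final: 0.032431


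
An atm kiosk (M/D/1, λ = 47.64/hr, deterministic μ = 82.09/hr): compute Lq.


ρ = 47.64/82.09 = 0.5803
M/D/1: Lq = ρ²/(2(1−ρ)) = 0.3368/(2·0.4197) = 0.40127

Final: 0.40127


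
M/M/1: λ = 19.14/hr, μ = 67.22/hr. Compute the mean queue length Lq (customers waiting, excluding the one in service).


ρ = 19.14/67.22 = 0.2847
Lq = ρ²/(1−ρ) = 0.08107/0.7153 = 0.1133

Final: 0.1133


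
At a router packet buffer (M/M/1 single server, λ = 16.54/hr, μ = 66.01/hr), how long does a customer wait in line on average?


ρ = 16.54/66.01 = 0.2506
Wq = ρ/(μ−λ) = 0.2506/(66.01 − 16.54) = 0.2506/49.47 = 0.005065 hr

Final: 0.005065 hr


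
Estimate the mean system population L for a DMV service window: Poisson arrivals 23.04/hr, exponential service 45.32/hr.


ρ = λ/μ = 23.04/45.32 = 0.5084
L = ρ/(1−ρ) = 0.5084/(1 − 0.5084) = 0.5084/0.4916 = 1.0341

Final: 1.0341


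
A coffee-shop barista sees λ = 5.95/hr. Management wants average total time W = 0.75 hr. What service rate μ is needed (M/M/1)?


W = 1/(μ−λ) ⇒ μ − λ = 1/W = 1/0.75 = 1.3333
μ = λ + 1/W = 5.95 + 1.3333 = 7.2833 per hr

Final: 7.2833 /hr


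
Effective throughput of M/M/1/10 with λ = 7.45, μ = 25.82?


ρ = 0.2885; P_K = (1−ρ)ρ^10/(1−ρ^11) = 0.000002845
λ_eff = λ(1 − P_K) = 7.45·(1 − 0.000002845) = 7.45·0.999997 = 7.4500 /hr

Final: 7.4500 /hr


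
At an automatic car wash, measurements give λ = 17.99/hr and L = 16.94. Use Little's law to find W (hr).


W = L/λ = 16.94/17.99 = 0.9416 hr

Final: 0.9416 hr


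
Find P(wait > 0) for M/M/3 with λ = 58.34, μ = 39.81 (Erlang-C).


a = λ/μ = 1.4655; ρ = a/3 = 0.4885
P₀ = 0.219072 (from M/M/c formula)
C(c,a) = [a^c/(c!(1−ρ))]·P₀ = [3.14719/(6·0.5115)]·0.219072
= 1.02545·0.219072 = 0.224648

Final: 0.224648


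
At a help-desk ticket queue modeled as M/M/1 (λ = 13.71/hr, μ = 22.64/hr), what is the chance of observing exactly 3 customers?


ρ = 13.71/22.64 = 0.6056
P_n = (1−ρ)·ρ^n = (1 − 0.6056)·0.6056^3 = 0.3944·0.222067 = 0.087591

Final: 0.087591


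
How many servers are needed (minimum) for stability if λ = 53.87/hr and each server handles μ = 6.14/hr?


Stability requires cμ > λ ⇔ c > λ/μ.
λ/μ = 53.87/6.14 = 8.7736
Minimum integer c = ⌊8.7736⌋ + 1 = 9
Check: 9·6.14 = 55.26 > 53.87, while 8·6.14 = 49.12 ≤ 53.87

Final: 9 servers


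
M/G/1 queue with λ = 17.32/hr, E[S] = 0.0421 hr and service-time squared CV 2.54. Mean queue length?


ρ = λ·E[S] = 17.32·0.0421 = 0.7292
Lq = ρ²(1+C_s²)/(2(1−ρ)) = 0.5317·(1+2.54)/(2·0.2708)
= 0.5317·3.5400/0.5417 = 3.47488

Final: 3.47488


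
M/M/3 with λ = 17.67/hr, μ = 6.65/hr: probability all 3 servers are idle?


a = λ/μ = 17.67/6.65 = 2.6571; ρ = a/c = 0.8857
Σ_{k=0}^{2} a^k/k! (terms k=0..2) = 1.00000 + 2.65714 + 3.53020 = 7.18735
Tail: a^3/(3!(1−ρ)) = 18.76051/(6·0.1143) = 27.35908
P₀ = 1/(7.18735 + 27.35908) = 1/34.54643 = 0.028947

Final: 0.028947


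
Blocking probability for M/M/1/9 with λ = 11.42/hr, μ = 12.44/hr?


ρ = λ/μ = 11.42/12.44 = 0.9180
P_K = (1−ρ)ρ^K/(1−ρ^(K+1)) = (0.08199·0.463033)/(1 − 0.425067)
= 0.037966/0.574933 = 0.066035

Final: 0.066035


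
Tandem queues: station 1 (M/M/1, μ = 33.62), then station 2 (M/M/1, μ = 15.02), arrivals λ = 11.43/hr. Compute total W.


Each node sees arrival rate λ = 11.43/hr (tandem ⇒ throughput preserved).
W₁ = 1/(μ₁−λ) = 1/(33.62−11.43) = 0.04507 hr
W₂ = 1/(μ₂−λ) = 1/(15.02−11.43) = 0.27855 hr
W_total = W₁ + W₂ = 0.04507 + 0.27855 = 0.32362 hr

Final: 0.32362 hr


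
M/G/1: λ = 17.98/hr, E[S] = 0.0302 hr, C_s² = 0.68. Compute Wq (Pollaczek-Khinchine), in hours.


ρ = λ·E[S] = 17.98·0.0302 = 0.5430
E[S²] = E[S]²(1+C_s²) = 0.0302²·(1+0.68) = 0.001532
Wq = λ·E[S²]/(2(1−ρ)) = 17.98·0.001532/(2·0.4570) = 0.03014 hr

Final: 0.03014 hr


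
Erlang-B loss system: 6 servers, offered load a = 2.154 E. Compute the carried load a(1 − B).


B(6,2.154) = 0.016203 (Erlang-B)
Carried load = a(1 − B) = 2.154·(1 − 0.016203) = 2.154·0.983797 = 2.1191 E

Final: 2.1191 Erlangs


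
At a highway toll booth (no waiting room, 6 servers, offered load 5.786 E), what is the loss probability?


B(c,a) = (a^c/c!) / Σ_{k=0}^{c} a^k/k!
a^6/6! = 52.112041
Σ terms (k=0..6): 1.00000 + 5.78600 + 16.73890 + 32.28375 + 46.69845 + 54.03945 + 52.11204 = 208.658592
B = 52.112041/208.658592 = 0.249748

Final: 0.249748


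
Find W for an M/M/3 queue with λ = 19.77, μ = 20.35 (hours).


a = 0.9715; ρ = 0.3238; P₀ = 0.374615
Lq = P₀·a^c·ρ/(c!(1−ρ)²) = 0.04055
Wq = Lq/λ = 0.04055/19.77 = 0.002051 hr
W = Wq + 1/μ = 0.002051 + 0.04914 = 0.05119 hr

Final: 0.05119 hr


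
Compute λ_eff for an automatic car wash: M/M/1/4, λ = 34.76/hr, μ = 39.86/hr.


ρ = 0.8721; P_K = (1−ρ)ρ^4/(1−ρ^5) = 0.149282
λ_eff = λ(1 − P_K) = 34.76·(1 − 0.149282) = 34.76·0.850718 = 29.5710 /hr

Final: 29.5710 /hr


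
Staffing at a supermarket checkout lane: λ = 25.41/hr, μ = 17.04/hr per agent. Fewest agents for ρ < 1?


Stability requires cμ > λ ⇔ c > λ/μ.
λ/μ = 25.41/17.04 = 1.4912
Minimum integer c = ⌊1.4912⌋ + 1 = 2
Check: 2·17.04 = 34.08 > 25.41, while 1·17.04 = 17.04 ≤ 25.41

Final: 2 servers


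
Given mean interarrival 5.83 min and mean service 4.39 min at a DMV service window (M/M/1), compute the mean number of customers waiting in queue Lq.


λ = 60/5.83 = 10.2916 /hr
μ = 60/4.39 = 13.6674 /hr
ρ = λ/μ = 10.2916/13.6674 = 0.7530
Lq = ρ²/(1−ρ) = 0.5670/0.2470 = 2.2956

Final: 2.2956


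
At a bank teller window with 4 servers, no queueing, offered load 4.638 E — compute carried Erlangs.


B(4,4.638) = 0.368634 (Erlang-B)
Carried load = a(1 − B) = 4.638·(1 − 0.368634) = 4.638·0.631366 = 2.9283 E

Final: 2.9283 Erlangs


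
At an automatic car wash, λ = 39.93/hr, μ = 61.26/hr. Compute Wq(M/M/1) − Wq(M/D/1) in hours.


ρ = 39.93/61.26 = 0.6518
Wq(M/M/1) = ρ/(μ−λ) = 0.6518/21.33 = 0.03056 hr
Wq(M/D/1) = ρ/(2(μ−λ)) = 0.01528 hr
Savings = 0.03056 − 0.01528 = 0.01528 hr

Final: 0.01528 hr


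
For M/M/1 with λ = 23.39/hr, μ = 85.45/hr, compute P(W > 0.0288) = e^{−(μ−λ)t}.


W ~ Exponential(μ−λ) for M/M/1.
μ − λ = 85.45 − 23.39 = 62.0600
P(W > t) = e^{−(μ−λ)t} = e^{−1.7873} = 0.167407

Final: 0.167407


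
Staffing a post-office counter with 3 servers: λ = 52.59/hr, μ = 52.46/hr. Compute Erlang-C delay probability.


a = λ/μ = 1.0025; ρ = a/3 = 0.3342
P₀ = 0.362695 (from M/M/c formula)
C(c,a) = [a^c/(c!(1−ρ))]·P₀ = [1.00745/(6·0.6658)]·0.362695
= 0.25218·0.362695 = 0.091463

Final: 0.091463


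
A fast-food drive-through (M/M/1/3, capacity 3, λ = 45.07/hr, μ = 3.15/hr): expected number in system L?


ρ = 45.07/3.15 = 14.3079
L = ρ[1 − (K+1)ρ^K + Kρ^(K+1)] / [(1−ρ)(1−ρ^(K+1))]
Numerator: 14.3079·(1 − 4·2929.078512 + 3·41909.069380) = 1631274.941786
Denominator: (-13.3079)·(-41908.069380) = 557709.926473
L = 1631274.941786/557709.926473 = 2.9250

Final: 2.9250


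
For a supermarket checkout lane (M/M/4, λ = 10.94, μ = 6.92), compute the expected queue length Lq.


a = λ/μ = 1.5809; ρ = a/4 = 0.3952
P₀ = 0.203273
Lq = P₀·a^c·ρ / (c!·(1−ρ)²) = 0.203273·6.24662·0.3952/(24·0.36575)
= 0.05717

Final: 0.05717


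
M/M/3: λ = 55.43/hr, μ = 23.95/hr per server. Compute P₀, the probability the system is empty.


a = λ/μ = 55.43/23.95 = 2.3144; ρ = a/c = 0.7715
Σ_{k=0}^{2} a^k/k! (terms k=0..2) = 1.00000 + 2.31441 + 2.67824 = 5.99264
Tail: a^3/(3!(1−ρ)) = 12.39704/(6·0.2285) = 9.04108
P₀ = 1/(5.99264 + 9.04108) = 1/15.03372 = 0.066517

Final: 0.066517


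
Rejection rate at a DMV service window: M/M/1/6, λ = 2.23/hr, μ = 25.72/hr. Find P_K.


ρ = λ/μ = 2.23/25.72 = 0.08670
P_K = (1−ρ)ρ^K/(1−ρ^(K+1)) = (0.9133·0.0000004248)/(1 − 0.00000003683)
= 0.0000003880/1.000000 = 0.0000003880

Final: 0.0000003880


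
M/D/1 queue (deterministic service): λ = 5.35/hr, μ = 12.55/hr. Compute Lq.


ρ = 5.35/12.55 = 0.4263
M/D/1: Lq = ρ²/(2(1−ρ)) = 0.1817/(2·0.5737) = 0.15838

Final: 0.15838


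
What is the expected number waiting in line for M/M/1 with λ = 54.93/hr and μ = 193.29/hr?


ρ = 54.93/193.29 = 0.2842
Lq = ρ²/(1−ρ) = 0.08076/0.7158 = 0.1128

Final: 0.1128


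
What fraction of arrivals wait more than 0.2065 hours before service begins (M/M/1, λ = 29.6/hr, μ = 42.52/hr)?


ρ = 29.6/42.52 = 0.6961
P(Wq > t) = ρ·e^{−(μ−λ)t} = 0.6961·e^{−2.6680}
= 0.6961·0.069392 = 0.048307

Final: 0.048307


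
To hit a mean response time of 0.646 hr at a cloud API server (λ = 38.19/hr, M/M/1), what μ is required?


W = 1/(μ−λ) ⇒ μ − λ = 1/W = 1/0.646 = 1.5480
μ = λ + 1/W = 38.19 + 1.5480 = 39.7380 per hr

Final: 39.7380 /hr


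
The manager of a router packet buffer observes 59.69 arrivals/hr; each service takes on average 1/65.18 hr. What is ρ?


ρ = λ/μ = 59.69/65.18 = 0.9158

Final: 0.9158


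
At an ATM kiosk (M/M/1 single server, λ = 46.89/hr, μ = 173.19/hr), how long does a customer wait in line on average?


ρ = 46.89/173.19 = 0.2707
Wq = ρ/(μ−λ) = 0.2707/(173.19 − 46.89) = 0.2707/126.30 = 0.002144 hr

Final: 0.002144 hr


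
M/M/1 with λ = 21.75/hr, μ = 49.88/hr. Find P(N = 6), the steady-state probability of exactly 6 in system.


ρ = 21.75/49.88 = 0.4360
P_n = (1−ρ)·ρ^n = (1 − 0.4360)·0.4360^6 = 0.5640·0.006874 = 0.003877

Final: 0.003877


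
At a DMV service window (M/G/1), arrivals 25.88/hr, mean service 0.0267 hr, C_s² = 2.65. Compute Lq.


ρ = λ·E[S] = 25.88·0.0267 = 0.6910
Lq = ρ²(1+C_s²)/(2(1−ρ)) = 0.4775·(1+2.65)/(2·0.3090)
= 0.4775·3.6500/0.6180 = 2.82000

Final: 2.82000


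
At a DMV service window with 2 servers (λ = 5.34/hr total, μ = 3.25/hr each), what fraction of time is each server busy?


ρ = λ/(cμ) = 5.34/(2·3.25) = 5.34/6.50 = 0.8215

Final: 0.8215


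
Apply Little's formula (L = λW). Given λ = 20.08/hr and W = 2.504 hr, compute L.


L = λW = 20.08·2.504 = 50.2803

Final: 50.2803


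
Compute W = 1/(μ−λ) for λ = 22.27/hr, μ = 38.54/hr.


W = 1/(μ−λ) = 1/(38.54 − 22.27) = 1/16.27 = 0.06146 hr

Final: 0.06146 hr


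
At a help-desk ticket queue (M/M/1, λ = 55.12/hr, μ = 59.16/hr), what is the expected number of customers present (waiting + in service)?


ρ = λ/μ = 55.12/59.16 = 0.9317
L = ρ/(1−ρ) = 0.9317/(1 − 0.9317) = 0.9317/0.06829 = 13.6436

Final: 13.6436


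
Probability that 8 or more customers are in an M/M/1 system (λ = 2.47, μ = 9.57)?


ρ = 2.47/9.57 = 0.2581
P(N ≥ n) = ρ^n = 0.2581^8 = 0.00001969

Final: 0.00001969


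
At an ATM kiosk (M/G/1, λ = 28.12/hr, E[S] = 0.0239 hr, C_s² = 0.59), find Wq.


ρ = λ·E[S] = 28.12·0.0239 = 0.6721
E[S²] = E[S]²(1+C_s²) = 0.0239²·(1+0.59) = 0.0009082
Wq = λ·E[S²]/(2(1−ρ)) = 28.12·0.0009082/(2·0.3279) = 0.03894 hr

Final: 0.03894 hr


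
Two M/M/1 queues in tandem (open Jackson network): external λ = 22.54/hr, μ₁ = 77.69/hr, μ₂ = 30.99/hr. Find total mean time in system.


Each node sees arrival rate λ = 22.54/hr (tandem ⇒ throughput preserved).
W₁ = 1/(μ₁−λ) = 1/(77.69−22.54) = 0.01813 hr
W₂ = 1/(μ₂−λ) = 1/(30.99−22.54) = 0.11834 hr
W_total = W₁ + W₂ = 0.01813 + 0.11834 = 0.13648 hr

Final: 0.13648 hr


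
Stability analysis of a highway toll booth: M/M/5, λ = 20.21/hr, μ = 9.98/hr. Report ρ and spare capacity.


Total capacity cμ = 5·9.98 = 49.90/hr
ρ = λ/(cμ) = 20.21/49.90 = 0.4050
Stable ⇔ ρ < 1: YES
Spare capacity = cμ − λ = 49.90 − 20.21 = 29.69/hr

Final: ρ = 0.4050; stable; margin = 29.69/hr


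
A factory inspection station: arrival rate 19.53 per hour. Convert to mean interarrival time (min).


Mean interarrival time = 1/λ = 1/19.53 hour = 0.05120 hour
In minutes: 0.05120 × 60 = 3.0722 min

Final: 3.0722 min


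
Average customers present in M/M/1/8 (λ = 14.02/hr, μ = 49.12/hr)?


ρ = 14.02/49.12 = 0.2854
L = ρ[1 − (K+1)ρ^K + Kρ^(K+1)] / [(1−ρ)(1−ρ^(K+1))]
Numerator: 0.2854·(1 − 9·0.00004405 + 8·0.00001257) = 0.285339
Denominator: (0.7146)·(0.999987) = 0.714568
L = 0.285339/0.714568 = 0.3993

Final: 0.3993


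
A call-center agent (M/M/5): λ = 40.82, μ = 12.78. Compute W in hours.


a = 3.1941; ρ = 0.6388; P₀ = 0.037407
Lq = P₀·a^c·ρ/(c!(1−ρ)²) = 0.50745
Wq = Lq/λ = 0.50745/40.82 = 0.01243 hr
W = Wq + 1/μ = 0.01243 + 0.07825 = 0.09068 hr

Final: 0.09068 hr


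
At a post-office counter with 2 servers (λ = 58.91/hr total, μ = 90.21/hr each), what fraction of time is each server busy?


ρ = λ/(cμ) = 58.91/(2·90.21) = 58.91/180.42 = 0.3265

Final: 0.3265


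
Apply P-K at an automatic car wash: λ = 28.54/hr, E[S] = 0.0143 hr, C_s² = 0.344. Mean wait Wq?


ρ = λ·E[S] = 28.54·0.0143 = 0.4081
E[S²] = E[S]²(1+C_s²) = 0.0143²·(1+0.344) = 0.0002748
Wq = λ·E[S²]/(2(1−ρ)) = 28.54·0.0002748/(2·0.5919) = 0.006626 hr

Final: 0.006626 hr


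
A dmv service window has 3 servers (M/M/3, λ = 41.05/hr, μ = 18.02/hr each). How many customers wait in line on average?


a = λ/μ = 2.2780; ρ = a/3 = 0.7593
P₀ = 0.071125
Lq = P₀·a^c·ρ / (c!·(1−ρ)²) = 0.071125·11.82157·0.7593/(6·0.05792)
= 1.83731

Final: 1.83731


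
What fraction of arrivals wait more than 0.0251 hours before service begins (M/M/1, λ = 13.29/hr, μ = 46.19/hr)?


ρ = 13.29/46.19 = 0.2877
P(Wq > t) = ρ·e^{−(μ−λ)t} = 0.2877·e^{−0.8258}
= 0.2877·0.437889 = 0.125991

Final: 0.125991


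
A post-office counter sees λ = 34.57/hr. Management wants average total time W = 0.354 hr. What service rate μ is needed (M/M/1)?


W = 1/(μ−λ) ⇒ μ − λ = 1/W = 1/0.354 = 2.8249
μ = λ + 1/W = 34.57 + 2.8249 = 37.3949 per hr

Final: 37.3949 /hr


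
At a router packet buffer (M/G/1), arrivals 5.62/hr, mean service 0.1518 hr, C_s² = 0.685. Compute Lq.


ρ = λ·E[S] = 5.62·0.1518 = 0.8531
Lq = ρ²(1+C_s²)/(2(1−ρ)) = 0.7278·(1+0.685)/(2·0.1469)
= 0.7278·1.6850/0.2938 = 4.17457

Final: 4.17457


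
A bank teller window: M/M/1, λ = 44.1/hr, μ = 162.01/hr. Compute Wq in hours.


ρ = 44.1/162.01 = 0.2722
Wq = ρ/(μ−λ) = 0.2722/(162.01 − 44.1) = 0.2722/117.91 = 0.002309 hr

Final: 0.002309 hr


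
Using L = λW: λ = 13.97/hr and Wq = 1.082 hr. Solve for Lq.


Lq = λWq = 13.97·1.082 = 15.1155

Final: 15.1155


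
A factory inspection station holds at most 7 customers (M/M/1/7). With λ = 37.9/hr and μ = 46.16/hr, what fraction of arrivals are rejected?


ρ = λ/μ = 37.9/46.16 = 0.8211
P_K = (1−ρ)ρ^K/(1−ρ^(K+1)) = (0.1789·0.251544)/(1 − 0.206532)
= 0.045012/0.793468 = 0.056728

Final: 0.056728


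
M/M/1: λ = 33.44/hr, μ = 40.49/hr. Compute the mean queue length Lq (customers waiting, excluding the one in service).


ρ = 33.44/40.49 = 0.8259
Lq = ρ²/(1−ρ) = 0.6821/0.1741 = 3.9174

Final: 3.9174


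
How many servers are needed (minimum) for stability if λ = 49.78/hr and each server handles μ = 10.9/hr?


Stability requires cμ > λ ⇔ c > λ/μ.
λ/μ = 49.78/10.9 = 4.5670
Minimum integer c = ⌊4.5670⌋ + 1 = 5
Check: 5·10.9 = 54.50 > 49.78, while 4·10.9 = 43.60 ≤ 49.78

Final: 5 servers


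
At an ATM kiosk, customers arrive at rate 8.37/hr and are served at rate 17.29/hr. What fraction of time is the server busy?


ρ = λ/μ = 8.37/17.29 = 0.4841

Final: 0.4841


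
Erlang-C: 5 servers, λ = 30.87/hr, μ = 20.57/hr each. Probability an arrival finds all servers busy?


a = λ/μ = 1.5007; ρ = a/5 = 0.3001
P₀ = 0.222611 (from M/M/c formula)
C(c,a) = [a^c/(c!(1−ρ))]·P₀ = [7.61223/(120·0.6999)]·0.222611
= 0.09064·0.222611 = 0.020178

Final: 0.020178


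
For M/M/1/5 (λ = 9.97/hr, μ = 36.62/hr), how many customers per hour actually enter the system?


ρ = 0.2723; P_K = (1−ρ)ρ^5/(1−ρ^6) = 0.001089
λ_eff = λ(1 − P_K) = 9.97·(1 − 0.001089) = 9.97·0.998911 = 9.9591 /hr

Final: 9.9591 /hr
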